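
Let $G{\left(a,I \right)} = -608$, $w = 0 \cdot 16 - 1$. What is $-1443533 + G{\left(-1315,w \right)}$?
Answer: $-1444141$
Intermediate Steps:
$w = -1$ ($w = 0 - 1 = -1$)
$-1443533 + G{\left(-1315,w \right)} = -1443533 - 608 = -1444141$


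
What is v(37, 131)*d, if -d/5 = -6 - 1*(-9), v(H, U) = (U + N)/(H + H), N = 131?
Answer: -1965/37 ≈ -53.108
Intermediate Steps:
v(H, U) = (131 + U)/(2*H) (v(H, U) = (U + 131)/(H + H) = (131 + U)/((2*H)) = (131 + U)*(1/(2*H)) = (131 + U)/(2*H))
d = -15 (d = -5*(-6 - 1*(-9)) = -5*(-6 + 9) = -5*3 = -15)
v(37, 131)*d = ((1/2)*(131 + 131)/37)*(-15) = ((1/2)*(1/37)*262)*(-15) = (131/37)*(-15) = -1965/37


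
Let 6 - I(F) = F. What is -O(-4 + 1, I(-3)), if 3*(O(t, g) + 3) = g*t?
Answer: 12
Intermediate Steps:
I(F) = 6 - F
O(t, g) = -3 + g*t/3 (O(t, g) = -3 + (g*t)/3 = -3 + g*t/3)
-O(-4 + 1, I(-3)) = -(-3 + (6 - 1*(-3))*(-4 + 1)/3) = -(-3 + (⅓)*(6 + 3)*(-3)) = -(-3 + (⅓)*9*(-3)) = -(-3 - 9) = -1*(-12) = 12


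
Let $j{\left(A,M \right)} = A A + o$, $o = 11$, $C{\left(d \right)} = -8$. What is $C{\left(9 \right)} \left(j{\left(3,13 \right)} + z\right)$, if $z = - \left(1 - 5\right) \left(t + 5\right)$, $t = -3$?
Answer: $-224$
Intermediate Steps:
$j{\left(A,M \right)} = 11 + A^{2}$ ($j{\left(A,M \right)} = A A + 11 = A^{2} + 11 = 11 + A^{2}$)
$z = 8$ ($z = - \left(1 - 5\right) \left(-3 + 5\right) = - \left(-4\right) 2 = \left(-1\right) \left(-8\right) = 8$)
$C{\left(9 \right)} \left(j{\left(3,13 \right)} + z\right) = - 8 \left(\left(11 + 3^{2}\right) + 8\right) = - 8 \left(\left(11 + 9\right) + 8\right) = - 8 \left(20 + 8\right) = \left(-8\right) 28 = -224$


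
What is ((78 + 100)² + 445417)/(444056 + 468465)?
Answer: 477101/912521 ≈ 0.52284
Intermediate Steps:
((78 + 100)² + 445417)/(444056 + 468465) = (178² + 445417)/912521 = (31684 + 445417)*(1/912521) = 477101*(1/912521) = 477101/912521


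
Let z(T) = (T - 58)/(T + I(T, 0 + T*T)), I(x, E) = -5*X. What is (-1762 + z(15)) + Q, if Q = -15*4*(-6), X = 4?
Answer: -6967/5 ≈ -1393.4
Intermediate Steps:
I(x, E) = -20 (I(x, E) = -5*4 = -20)
z(T) = (-58 + T)/(-20 + T) (z(T) = (T - 58)/(T - 20) = (-58 + T)/(-20 + T))
Q = 360 (Q = -60*(-6) = 360)
(-1762 + z(15)) + Q = (-1762 + (-58 + 15)/(-20 + 15)) + 360 = (-1762 - 43/(-5)) + 360 = (-1762 - ⅕*(-43)) + 360 = (-1762 + 43/5) + 360 = -8767/5 + 360 = -6967/5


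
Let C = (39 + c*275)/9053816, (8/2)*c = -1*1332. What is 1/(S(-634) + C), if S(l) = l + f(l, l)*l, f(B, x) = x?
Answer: 1131727/454186931652 ≈ 2.4918e-6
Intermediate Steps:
c = -333 (c = (-1*1332)/4 = (1/4)*(-1332) = -333)
C = -11442/1131727 (C = (39 - 333*275)/9053816 = (39 - 91575)*(1/9053816) = -91536*1/9053816 = -11442/1131727 ≈ -0.010110)
S(l) = l + l**2 (S(l) = l + l*l = l + l**2)
1/(S(-634) + C) = 1/(-634*(1 - 634) - 11442/1131727) = 1/(-634*(-633) - 11442/1131727) = 1/(401322 - 11442/1131727) = 1/(454186931652/1131727) = 1131727/454186931652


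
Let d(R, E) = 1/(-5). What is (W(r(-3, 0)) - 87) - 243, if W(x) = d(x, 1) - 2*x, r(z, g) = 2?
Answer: -1671/5 ≈ -334.20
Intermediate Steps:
d(R, E) = -⅕
W(x) = -⅕ - 2*x
(W(r(-3, 0)) - 87) - 243 = ((-⅕ - 2*2) - 87) - 243 = ((-⅕ - 4) - 87) - 243 = (-21/5 - 87) - 243 = -456/5 - 243 = -1671/5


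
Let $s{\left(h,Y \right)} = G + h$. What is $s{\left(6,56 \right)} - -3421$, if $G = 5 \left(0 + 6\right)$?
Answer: $3457$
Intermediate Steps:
$G = 30$ ($G = 5 \cdot 6 = 30$)
$s{\left(h,Y \right)} = 30 + h$
$s{\left(6,56 \right)} - -3421 = \left(30 + 6\right) - -3421 = 36 + 3421 = 3457$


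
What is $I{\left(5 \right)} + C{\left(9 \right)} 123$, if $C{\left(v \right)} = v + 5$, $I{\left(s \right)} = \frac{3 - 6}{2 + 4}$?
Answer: $\frac{3443}{2} \approx 1721.5$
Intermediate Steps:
$I{\left(s \right)} = - \frac{1}{2}$ ($I{\left(s \right)} = - \frac{3}{6} = \left(-3\right) \frac{1}{6} = - \frac{1}{2}$)
$C{\left(v \right)} = 5 + v$
$I{\left(5 \right)} + C{\left(9 \right)} 123 = - \frac{1}{2} + \left(5 + 9\right) 123 = - \frac{1}{2} + 14 \cdot 123 = - \frac{1}{2} + 1722 = \frac{3443}{2}$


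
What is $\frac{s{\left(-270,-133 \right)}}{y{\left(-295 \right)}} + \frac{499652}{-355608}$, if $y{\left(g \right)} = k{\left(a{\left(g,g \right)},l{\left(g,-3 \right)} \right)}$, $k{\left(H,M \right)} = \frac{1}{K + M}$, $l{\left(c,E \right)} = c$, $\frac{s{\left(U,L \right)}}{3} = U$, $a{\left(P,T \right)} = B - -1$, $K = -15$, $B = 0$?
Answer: $\frac{22323167287}{88902} \approx 2.511 \cdot 10^{5}$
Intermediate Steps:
$a{\left(P,T \right)} = 1$ ($a{\left(P,T \right)} = 0 - -1 = 0 + 1 = 1$)
$s{\left(U,L \right)} = 3 U$
$k{\left(H,M \right)} = \frac{1}{-15 + M}$
$y{\left(g \right)} = \frac{1}{-15 + g}$
$\frac{s{\left(-270,-133 \right)}}{y{\left(-295 \right)}} + \frac{499652}{-355608} = \frac{3 \left(-270\right)}{\frac{1}{-15 - 295}} + \frac{499652}{-355608} = - \frac{810}{\frac{1}{-310}} + 499652 \left(- \frac{1}{355608}\right) = - \frac{810}{- \frac{1}{310}} - \frac{124913}{88902} = \left(-810\right) \left(-310\right) - \frac{124913}{88902} = 251100 - \frac{124913}{88902} = \frac{22323167287}{88902}$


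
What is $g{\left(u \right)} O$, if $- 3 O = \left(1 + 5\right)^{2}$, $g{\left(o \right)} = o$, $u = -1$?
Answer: $12$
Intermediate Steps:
$O = -12$ ($O = - \frac{\left(1 + 5\right)^{2}}{3} = - \frac{6^{2}}{3} = \left(- \frac{1}{3}\right) 36 = -12$)
$g{\left(u \right)} O = \left(-1\right) \left(-12\right) = 12$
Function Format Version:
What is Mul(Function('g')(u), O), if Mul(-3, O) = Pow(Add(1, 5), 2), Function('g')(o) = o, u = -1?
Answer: 12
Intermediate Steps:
O = -12 (O = Mul(Rational(-1, 3), Pow(Add(1, 5), 2)) = Mul(Rational(-1, 3), Pow(6, 2)) = Mul(Rational(-1, 3), 36) = -12)
Mul(Function('g')(u), O) = Mul(-1, -12) = 12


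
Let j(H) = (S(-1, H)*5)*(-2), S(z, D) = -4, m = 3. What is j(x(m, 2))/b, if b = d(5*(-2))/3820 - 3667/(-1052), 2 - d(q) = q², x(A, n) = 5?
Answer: 40186400/3476211 ≈ 11.560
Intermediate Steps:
d(q) = 2 - q²
b = 3476211/1004660 (b = (2 - (5*(-2))²)/3820 - 3667/(-1052) = (2 - 1*(-10)²)*(1/3820) - 3667*(-1/1052) = (2 - 1*100)*(1/3820) + 3667/1052 = (2 - 100)*(1/3820) + 3667/1052 = -98*1/3820 + 3667/1052 = -49/1910 + 3667/1052 = 3476211/1004660 ≈ 3.4601)
j(H) = 40 (j(H) = -4*5*(-2) = -20*(-2) = 40)
j(x(m, 2))/b = 40/(3476211/1004660) = 40*(1004660/3476211) = 40186400/3476211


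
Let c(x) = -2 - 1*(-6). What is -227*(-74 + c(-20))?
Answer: 15890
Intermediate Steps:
c(x) = 4 (c(x) = -2 + 6 = 4)
-227*(-74 + c(-20)) = -227*(-74 + 4) = -227*(-70) = 15890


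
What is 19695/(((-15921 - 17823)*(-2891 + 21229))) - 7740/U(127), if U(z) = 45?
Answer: -35477728293/206265824 ≈ -172.00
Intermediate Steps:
19695/(((-15921 - 17823)*(-2891 + 21229))) - 7740/U(127) = 19695/(((-15921 - 17823)*(-2891 + 21229))) - 7740/45 = 19695/((-33744*18338)) - 7740*1/45 = 19695/(-618797472) - 172 = 19695*(-1/618797472) - 172 = -6565/206265824 - 172 = -35477728293/206265824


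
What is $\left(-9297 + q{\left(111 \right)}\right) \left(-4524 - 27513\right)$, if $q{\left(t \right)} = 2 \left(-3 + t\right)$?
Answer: $290927997$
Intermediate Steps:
$q{\left(t \right)} = -6 + 2 t$
$\left(-9297 + q{\left(111 \right)}\right) \left(-4524 - 27513\right) = \left(-9297 + \left(-6 + 2 \cdot 111\right)\right) \left(-4524 - 27513\right) = \left(-9297 + \left(-6 + 222\right)\right) \left(-32037\right) = \left(-9297 + 216\right) \left(-32037\right) = \left(-9081\right) \left(-32037\right) = 290927997$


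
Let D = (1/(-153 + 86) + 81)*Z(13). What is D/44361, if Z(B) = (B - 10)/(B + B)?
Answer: 2713/12879477 ≈ 0.00021065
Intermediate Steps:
Z(B) = (-10 + B)/(2*B) (Z(B) = (-10 + B)/((2*B)) = (-10 + B)*(1/(2*B)) = (-10 + B)/(2*B))
D = 8139/871 (D = (1/(-153 + 86) + 81)*((1/2)*(-10 + 13)/13) = (1/(-67) + 81)*((1/2)*(1/13)*3) = (-1/67 + 81)*(3/26) = (5426/67)*(3/26) = 8139/871 ≈ 9.3444)
D/44361 = (8139/871)/44361 = (8139/871)*(1/44361) = 2713/12879477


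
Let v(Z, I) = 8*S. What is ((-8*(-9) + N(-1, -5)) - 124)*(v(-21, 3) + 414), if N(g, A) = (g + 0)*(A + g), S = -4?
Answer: -17572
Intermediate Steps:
N(g, A) = g*(A + g)
v(Z, I) = -32 (v(Z, I) = 8*(-4) = -32)
((-8*(-9) + N(-1, -5)) - 124)*(v(-21, 3) + 414) = ((-8*(-9) - (-5 - 1)) - 124)*(-32 + 414) = ((72 - 1*(-6)) - 124)*382 = ((72 + 6) - 124)*382 = (78 - 124)*382 = -46*382 = -17572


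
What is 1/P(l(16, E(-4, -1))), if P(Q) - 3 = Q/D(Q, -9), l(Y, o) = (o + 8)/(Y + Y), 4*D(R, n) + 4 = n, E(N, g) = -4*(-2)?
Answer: 13/37 ≈ 0.35135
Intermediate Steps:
E(N, g) = 8
D(R, n) = -1 + n/4
l(Y, o) = (8 + o)/(2*Y) (l(Y, o) = (8 + o)/((2*Y)) = (8 + o)*(1/(2*Y)) = (8 + o)/(2*Y))
P(Q) = 3 - 4*Q/13 (P(Q) = 3 + Q/(-1 + (1/4)*(-9)) = 3 + Q/(-1 - 9/4) = 3 + Q/(-13/4) = 3 + Q*(-4/13) = 3 - 4*Q/13)
1/P(l(16, E(-4, -1))) = 1/(3 - 2*(8 + 8)/(13*16)) = 1/(3 - 2*16/(13*16)) = 1/(3 - 4/13*1/2) = 1/(3 - 2/13) = 1/(37/13) = 13/37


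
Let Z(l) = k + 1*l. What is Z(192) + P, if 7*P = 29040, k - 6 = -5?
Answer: 30391/7 ≈ 4341.6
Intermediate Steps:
k = 1 (k = 6 - 5 = 1)
P = 29040/7 (P = (1/7)*29040 = 29040/7 ≈ 4148.6)
Z(l) = 1 + l (Z(l) = 1 + 1*l = 1 + l)
Z(192) + P = (1 + 192) + 29040/7 = 193 + 29040/7 = 30391/7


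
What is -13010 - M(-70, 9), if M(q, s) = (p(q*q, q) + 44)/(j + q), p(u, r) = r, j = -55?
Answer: -1626276/125 ≈ -13010.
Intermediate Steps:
M(q, s) = (44 + q)/(-55 + q) (M(q, s) = (q + 44)/(-55 + q) = (44 + q)/(-55 + q))
-13010 - M(-70, 9) = -13010 - (44 - 70)/(-55 - 70) = -13010 - (-26)/(-125) = -13010 - (-1)*(-26)/125 = -13010 - 1*26/125 = -13010 - 26/125 = -1626276/125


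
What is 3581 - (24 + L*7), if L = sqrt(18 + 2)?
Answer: 3557 - 14*sqrt(5) ≈ 3525.7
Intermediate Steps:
L = 2*sqrt(5) (L = sqrt(20) = 2*sqrt(5) ≈ 4.4721)
3581 - (24 + L*7) = 3581 - (24 + (2*sqrt(5))*7) = 3581 - (24 + 14*sqrt(5)) = 3581 + (-24 - 14*sqrt(5)) = 3557 - 14*sqrt(5)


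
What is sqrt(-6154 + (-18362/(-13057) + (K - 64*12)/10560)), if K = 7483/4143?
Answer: I*sqrt(28807131542982903605495)/2163806040 ≈ 78.439*I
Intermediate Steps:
K = 7483/4143 (K = 7483*(1/4143) = 7483/4143 ≈ 1.8062)
sqrt(-6154 + (-18362/(-13057) + (K - 64*12)/10560)) = sqrt(-6154 + (-18362/(-13057) + (7483/4143 - 64*12)/10560)) = sqrt(-6154 + (-18362*(-1/13057) + (7483/4143 - 1*768)*(1/10560))) = sqrt(-6154 + (18362/13057 + (7483/4143 - 768)*(1/10560))) = sqrt(-6154 + (18362/13057 - 3174341/4143*1/10560)) = sqrt(-6154 + (18362/13057 - 3174341/43750080)) = sqrt(-6154 + 69262872593/51931344960) = sqrt(-319516234011247/51931344960) = I*sqrt(28807131542982903605495)/2163806040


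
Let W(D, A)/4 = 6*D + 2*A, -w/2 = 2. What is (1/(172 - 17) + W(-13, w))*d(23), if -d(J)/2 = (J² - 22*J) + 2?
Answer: 533190/31 ≈ 17200.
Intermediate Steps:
w = -4 (w = -2*2 = -4)
W(D, A) = 8*A + 24*D (W(D, A) = 4*(6*D + 2*A) = 4*(2*A + 6*D) = 8*A + 24*D)
d(J) = -4 - 2*J² + 44*J (d(J) = -2*((J² - 22*J) + 2) = -2*(2 + J² - 22*J) = -4 - 2*J² + 44*J)
(1/(172 - 17) + W(-13, w))*d(23) = (1/(172 - 17) + (8*(-4) + 24*(-13)))*(-4 - 2*23² + 44*23) = (1/155 + (-32 - 312))*(-4 - 2*529 + 1012) = (1/155 - 344)*(-4 - 1058 + 1012) = -53319/155*(-50) = 533190/31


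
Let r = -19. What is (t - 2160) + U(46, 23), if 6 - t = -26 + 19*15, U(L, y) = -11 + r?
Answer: -2443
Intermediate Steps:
U(L, y) = -30 (U(L, y) = -11 - 19 = -30)
t = -253 (t = 6 - (-26 + 19*15) = 6 - (-26 + 285) = 6 - 1*259 = 6 - 259 = -253)
(t - 2160) + U(46, 23) = (-253 - 2160) - 30 = -2413 - 30 = -2443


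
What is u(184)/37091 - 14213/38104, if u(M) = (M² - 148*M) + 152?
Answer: -268981679/1413315464 ≈ -0.19032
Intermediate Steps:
u(M) = 152 + M² - 148*M
u(184)/37091 - 14213/38104 = (152 + 184² - 148*184)/37091 - 14213/38104 = (152 + 33856 - 27232)*(1/37091) - 14213*1/38104 = 6776*(1/37091) - 14213/38104 = 6776/37091 - 14213/38104 = -268981679/1413315464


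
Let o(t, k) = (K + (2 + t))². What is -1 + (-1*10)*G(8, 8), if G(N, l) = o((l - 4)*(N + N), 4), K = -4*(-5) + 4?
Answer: -81001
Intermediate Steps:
K = 24 (K = 20 + 4 = 24)
o(t, k) = (26 + t)² (o(t, k) = (24 + (2 + t))² = (26 + t)²)
G(N, l) = (26 + 2*N*(-4 + l))² (G(N, l) = (26 + (l - 4)*(N + N))² = (26 + (-4 + l)*(2*N))² = (26 + 2*N*(-4 + l))²)
-1 + (-1*10)*G(8, 8) = -1 + (-1*10)*(4*(13 + 8*(-4 + 8))²) = -1 - 40*(13 + 8*4)² = -1 - 40*(13 + 32)² = -1 - 40*45² = -1 - 40*2025 = -1 - 10*8100 = -1 - 81000 = -81001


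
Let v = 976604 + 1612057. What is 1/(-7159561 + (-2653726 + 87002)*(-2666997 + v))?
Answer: 1/201059731703 ≈ 4.9736e-12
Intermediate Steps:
v = 2588661
1/(-7159561 + (-2653726 + 87002)*(-2666997 + v)) = 1/(-7159561 + (-2653726 + 87002)*(-2666997 + 2588661)) = 1/(-7159561 - 2566724*(-78336)) = 1/(-7159561 + 201066891264) = 1/201059731703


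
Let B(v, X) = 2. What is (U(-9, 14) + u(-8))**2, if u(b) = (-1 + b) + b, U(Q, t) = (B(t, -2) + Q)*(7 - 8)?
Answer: 100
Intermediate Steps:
U(Q, t) = -2 - Q (U(Q, t) = (2 + Q)*(7 - 8) = (2 + Q)*(-1) = -2 - Q)
u(b) = -1 + 2*b
(U(-9, 14) + u(-8))**2 = ((-2 - 1*(-9)) + (-1 + 2*(-8)))**2 = ((-2 + 9) + (-1 - 16))**2 = (7 - 17)**2 = (-10)**2 = 100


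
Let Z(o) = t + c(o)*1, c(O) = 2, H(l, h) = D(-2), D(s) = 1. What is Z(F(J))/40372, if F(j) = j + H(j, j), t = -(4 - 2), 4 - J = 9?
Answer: 0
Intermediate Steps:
J = -5 (J = 4 - 1*9 = 4 - 9 = -5)
H(l, h) = 1
t = -2 (t = -1*2 = -2)
F(j) = 1 + j (F(j) = j + 1 = 1 + j)
Z(o) = 0 (Z(o) = -2 + 2*1 = -2 + 2 = 0)
Z(F(J))/40372 = 0/40372 = 0*(1/40372) = 0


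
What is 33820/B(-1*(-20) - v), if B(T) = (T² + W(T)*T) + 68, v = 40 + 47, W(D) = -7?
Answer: 16910/2513 ≈ 6.7290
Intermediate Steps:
v = 87
B(T) = 68 + T² - 7*T (B(T) = (T² - 7*T) + 68 = 68 + T² - 7*T)
33820/B(-1*(-20) - v) = 33820/(68 + (-1*(-20) - 1*87)² - 7*(-1*(-20) - 1*87)) = 33820/(68 + (20 - 87)² - 7*(20 - 87)) = 33820/(68 + (-67)² - 7*(-67)) = 33820/(68 + 4489 + 469) = 33820/5026 = 33820*(1/5026) = 16910/2513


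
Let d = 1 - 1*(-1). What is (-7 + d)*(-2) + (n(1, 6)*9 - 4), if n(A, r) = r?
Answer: 60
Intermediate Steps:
d = 2 (d = 1 + 1 = 2)
(-7 + d)*(-2) + (n(1, 6)*9 - 4) = (-7 + 2)*(-2) + (6*9 - 4) = -5*(-2) + (54 - 4) = 10 + 50 = 60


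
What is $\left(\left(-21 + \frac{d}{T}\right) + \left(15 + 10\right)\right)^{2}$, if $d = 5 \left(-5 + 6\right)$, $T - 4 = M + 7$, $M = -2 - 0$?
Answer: $\frac{1681}{81} \approx 20.753$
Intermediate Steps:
$M = -2$ ($M = -2 + 0 = -2$)
$T = 9$ ($T = 4 + \left(-2 + 7\right) = 4 + 5 = 9$)
$d = 5$ ($d = 5 \cdot 1 = 5$)
$\left(\left(-21 + \frac{d}{T}\right) + \left(15 + 10\right)\right)^{2} = \left(\left(-21 + \frac{5}{9}\right) + \left(15 + 10\right)\right)^{2} = \left(\left(-21 + 5 \cdot \frac{1}{9}\right) + 25\right)^{2} = \left(\left(-21 + \frac{5}{9}\right) + 25\right)^{2} = \left(- \frac{184}{9} + 25\right)^{2} = \left(\frac{41}{9}\right)^{2} = \frac{1681}{81}$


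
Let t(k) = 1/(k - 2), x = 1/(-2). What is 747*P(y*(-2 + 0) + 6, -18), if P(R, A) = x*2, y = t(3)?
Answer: -747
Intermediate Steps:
x = -½ ≈ -0.50000
t(k) = 1/(-2 + k)
y = 1 (y = 1/(-2 + 3) = 1/1 = 1)
P(R, A) = -1 (P(R, A) = -½*2 = -1)
747*P(y*(-2 + 0) + 6, -18) = 747*(-1) = -747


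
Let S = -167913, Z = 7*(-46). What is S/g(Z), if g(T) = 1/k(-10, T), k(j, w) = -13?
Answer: 2182869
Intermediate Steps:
Z = -322
g(T) = -1/13 (g(T) = 1/(-13) = -1/13)
S/g(Z) = -167913/(-1/13) = -167913*(-13) = 2182869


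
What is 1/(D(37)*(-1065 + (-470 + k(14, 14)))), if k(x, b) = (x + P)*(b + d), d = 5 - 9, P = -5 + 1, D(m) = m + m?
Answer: -1/106190 ≈ -9.4171e-6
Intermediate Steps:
D(m) = 2*m
P = -4
d = -4
k(x, b) = (-4 + b)*(-4 + x) (k(x, b) = (x - 4)*(b - 4) = (-4 + x)*(-4 + b) = (-4 + b)*(-4 + x))
1/(D(37)*(-1065 + (-470 + k(14, 14)))) = 1/((2*37)*(-1065 + (-470 + (16 - 4*14 - 4*14 + 14*14)))) = 1/(74*(-1065 + (-470 + (16 - 56 - 56 + 196)))) = 1/(74*(-1065 + (-470 + 100))) = 1/(74*(-1065 - 370)) = 1/(74*(-1435)) = 1/(-106190) = -1/106190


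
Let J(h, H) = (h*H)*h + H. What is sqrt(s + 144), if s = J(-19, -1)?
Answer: I*sqrt(218) ≈ 14.765*I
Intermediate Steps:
J(h, H) = H + H*h**2 (J(h, H) = (H*h)*h + H = H*h**2 + H = H + H*h**2)
s = -362 (s = -(1 + (-19)**2) = -(1 + 361) = -1*362 = -362)
sqrt(s + 144) = sqrt(-362 + 144) = sqrt(-218) = I*sqrt(218)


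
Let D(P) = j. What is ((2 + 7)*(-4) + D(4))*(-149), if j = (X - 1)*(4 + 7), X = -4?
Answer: 13559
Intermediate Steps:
j = -55 (j = (-4 - 1)*(4 + 7) = -5*11 = -55)
D(P) = -55
((2 + 7)*(-4) + D(4))*(-149) = ((2 + 7)*(-4) - 55)*(-149) = (9*(-4) - 55)*(-149) = (-36 - 55)*(-149) = -91*(-149) = 13559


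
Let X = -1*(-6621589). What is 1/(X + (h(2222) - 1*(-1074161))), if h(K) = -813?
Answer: 1/7694937 ≈ 1.2996e-7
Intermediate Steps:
X = 6621589
1/(X + (h(2222) - 1*(-1074161))) = 1/(6621589 + (-813 - 1*(-1074161))) = 1/(6621589 + (-813 + 1074161)) = 1/(6621589 + 1073348) = 1/7694937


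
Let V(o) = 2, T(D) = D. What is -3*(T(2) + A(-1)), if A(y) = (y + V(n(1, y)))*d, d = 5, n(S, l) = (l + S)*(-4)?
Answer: -21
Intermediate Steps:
n(S, l) = -4*S - 4*l (n(S, l) = (S + l)*(-4) = -4*S - 4*l)
A(y) = 10 + 5*y (A(y) = (y + 2)*5 = (2 + y)*5 = 10 + 5*y)
-3*(T(2) + A(-1)) = -3*(2 + (10 + 5*(-1))) = -3*(2 + (10 - 5)) = -3*(2 + 5) = -3*7 = -21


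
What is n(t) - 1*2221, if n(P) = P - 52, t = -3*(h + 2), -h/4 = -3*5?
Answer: -2459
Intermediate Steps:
h = 60 (h = -(-12)*5 = -4*(-15) = 60)
t = -186 (t = -3*(60 + 2) = -3*62 = -186)
n(P) = -52 + P
n(t) - 1*2221 = (-52 - 186) - 1*2221 = -238 - 2221 = -2459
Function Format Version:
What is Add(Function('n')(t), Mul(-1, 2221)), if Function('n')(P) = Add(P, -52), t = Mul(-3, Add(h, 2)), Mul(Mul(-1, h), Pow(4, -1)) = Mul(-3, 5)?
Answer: -2459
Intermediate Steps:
h = 60 (h = Mul(-4, Mul(-3, 5)) = Mul(-4, -15) = 60)
t = -186 (t = Mul(-3, Add(60, 2)) = Mul(-3, 62) = -186)
Function('n')(P) = Add(-52, P)
Add(Function('n')(t), Mul(-1, 2221)) = Add(Add(-52, -186), Mul(-1, 2221)) = Add(-238, -2221) = -2459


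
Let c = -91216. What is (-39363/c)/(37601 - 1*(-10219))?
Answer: 13121/1453983040 ≈ 9.0242e-6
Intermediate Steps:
(-39363/c)/(37601 - 1*(-10219)) = (-39363/(-91216))/(37601 - 1*(-10219)) = (-39363*(-1/91216))/(37601 + 10219) = (39363/91216)/47820 = (39363/91216)*(1/47820) = 13121/1453983040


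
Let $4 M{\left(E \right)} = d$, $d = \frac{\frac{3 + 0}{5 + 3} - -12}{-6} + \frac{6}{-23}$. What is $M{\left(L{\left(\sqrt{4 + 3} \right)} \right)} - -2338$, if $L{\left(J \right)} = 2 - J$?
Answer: $\frac{3440681}{1472} \approx 2337.4$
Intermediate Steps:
$d = - \frac{855}{368}$ ($d = \left(\frac{3}{8} + 12\right) \left(- \frac{1}{6}\right) + 6 \left(- \frac{1}{23}\right) = \left(3 \cdot \frac{1}{8} + 12\right) \left(- \frac{1}{6}\right) - \frac{6}{23} = \left(\frac{3}{8} + 12\right) \left(- \frac{1}{6}\right) - \frac{6}{23} = \frac{99}{8} \left(- \frac{1}{6}\right) - \frac{6}{23} = - \frac{33}{16} - \frac{6}{23} = - \frac{855}{368} \approx -2.3234$)
$M{\left(E \right)} = - \frac{855}{1472}$ ($M{\left(E \right)} = \frac{1}{4} \left(- \frac{855}{368}\right) = - \frac{855}{1472}$)
$M{\left(L{\left(\sqrt{4 + 3} \right)} \right)} - -2338 = - \frac{855}{1472} - -2338 = - \frac{855}{1472} + 2338 = \frac{3440681}{1472}$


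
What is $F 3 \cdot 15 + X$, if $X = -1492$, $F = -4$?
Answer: $-1672$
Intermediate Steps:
$F 3 \cdot 15 + X = \left(-4\right) 3 \cdot 15 - 1492 = \left(-12\right) 15 - 1492 = -180 - 1492 = -1672$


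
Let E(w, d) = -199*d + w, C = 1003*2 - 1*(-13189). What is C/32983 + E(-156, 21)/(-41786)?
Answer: 45759975/81072214 ≈ 0.56444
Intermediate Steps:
C = 15195 (C = 2006 + 13189 = 15195)
E(w, d) = w - 199*d
C/32983 + E(-156, 21)/(-41786) = 15195/32983 + (-156 - 199*21)/(-41786) = 15195*(1/32983) + (-156 - 4179)*(-1/41786) = 15195/32983 - 4335*(-1/41786) = 15195/32983 + 255/2458 = 45759975/81072214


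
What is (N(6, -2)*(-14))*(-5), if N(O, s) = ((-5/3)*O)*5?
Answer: -3500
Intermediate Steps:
N(O, s) = -25*O/3 (N(O, s) = ((-5*⅓)*O)*5 = -5*O/3*5 = -25*O/3)
(N(6, -2)*(-14))*(-5) = (-25/3*6*(-14))*(-5) = -50*(-14)*(-5) = 700*(-5) = -3500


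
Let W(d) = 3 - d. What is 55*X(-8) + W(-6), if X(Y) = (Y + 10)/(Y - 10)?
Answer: 26/9 ≈ 2.8889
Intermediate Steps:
X(Y) = (10 + Y)/(-10 + Y)
55*X(-8) + W(-6) = 55*((10 - 8)/(-10 - 8)) + (3 - 1*(-6)) = 55*(2/(-18)) + (3 + 6) = 55*(-1/18*2) + 9 = 55*(-1/9) + 9 = -55/9 + 9 = 26/9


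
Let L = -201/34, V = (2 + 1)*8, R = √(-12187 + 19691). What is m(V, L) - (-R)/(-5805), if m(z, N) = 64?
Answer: 64 - 4*√469/5805 ≈ 63.985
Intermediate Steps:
R = 4*√469 (R = √7504 = 4*√469 ≈ 86.626)
V = 24 (V = 3*8 = 24)
L = -201/34 (L = -201*1/34 = -201/34 ≈ -5.9118)
m(V, L) - (-R)/(-5805) = 64 - (-4*√469)/(-5805) = 64 - (-4*√469)*(-1)/5805 = 64 - 4*√469/5805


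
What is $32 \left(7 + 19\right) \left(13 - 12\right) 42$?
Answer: $34944$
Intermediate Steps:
$32 \left(7 + 19\right) \left(13 - 12\right) 42 = 32 \cdot 26 \cdot 1 \cdot 42 = 32 \cdot 26 \cdot 42 = 832 \cdot 42 = 34944$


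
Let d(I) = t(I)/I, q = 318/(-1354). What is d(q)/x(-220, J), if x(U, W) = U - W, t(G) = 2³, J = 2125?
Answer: 5416/372855 ≈ 0.014526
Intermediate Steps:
t(G) = 8
q = -159/677 (q = 318*(-1/1354) = -159/677 ≈ -0.23486)
d(I) = 8/I
d(q)/x(-220, J) = (8/(-159/677))/(-220 - 1*2125) = (8*(-677/159))/(-220 - 2125) = -5416/159/(-2345) = -5416/159*(-1/2345) = 5416/372855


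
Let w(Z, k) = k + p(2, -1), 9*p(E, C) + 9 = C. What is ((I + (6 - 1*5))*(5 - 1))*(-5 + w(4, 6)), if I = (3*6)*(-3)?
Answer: 212/9 ≈ 23.556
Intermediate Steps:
p(E, C) = -1 + C/9
I = -54 (I = 18*(-3) = -54)
w(Z, k) = -10/9 + k (w(Z, k) = k + (-1 + (⅑)*(-1)) = k + (-1 - ⅑) = k - 10/9 = -10/9 + k)
((I + (6 - 1*5))*(5 - 1))*(-5 + w(4, 6)) = ((-54 + (6 - 1*5))*(5 - 1))*(-5 + (-10/9 + 6)) = ((-54 + (6 - 5))*4)*(-5 + 44/9) = ((-54 + 1)*4)*(-⅑) = -53*4*(-⅑) = -212*(-⅑) = 212/9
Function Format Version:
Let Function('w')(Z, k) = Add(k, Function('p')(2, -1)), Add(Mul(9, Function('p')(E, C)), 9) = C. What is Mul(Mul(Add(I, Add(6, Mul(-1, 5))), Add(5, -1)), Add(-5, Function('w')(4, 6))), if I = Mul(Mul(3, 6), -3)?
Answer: Rational(212, 9) ≈ 23.556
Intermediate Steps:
Function('p')(E, C) = Add(-1, Mul(Rational(1, 9), C))
I = -54 (I = Mul(18, -3) = -54)
Function('w')(Z, k) = Add(Rational(-10, 9), k) (Function('w')(Z, k) = Add(k, Add(-1, Mul(Rational(1, 9), -1))) = Add(k, Add(-1, Rational(-1, 9))) = Add(k, Rational(-10, 9)) = Add(Rational(-10, 9), k))
Mul(Mul(Add(I, Add(6, Mul(-1, 5))), Add(5, -1)), Add(-5, Function('w')(4, 6))) = Mul(Mul(Add(-54, Add(6, Mul(-1, 5))), Add(5, -1)), Add(-5, Add(Rational(-10, 9), 6))) = Mul(Mul(Add(-54, Add(6, -5)), 4), Add(-5, Rational(44, 9))) = Mul(Mul(Add(-54, 1), 4), Rational(-1, 9)) = Mul(Mul(-53, 4), Rational(-1, 9)) = Mul(-212, Rational(-1, 9)) = Rational(212, 9)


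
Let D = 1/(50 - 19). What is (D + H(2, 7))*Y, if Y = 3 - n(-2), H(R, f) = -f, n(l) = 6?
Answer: 648/31 ≈ 20.903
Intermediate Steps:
D = 1/31 ≈ 0.032258
Y = -3 (Y = 3 - 1*6 = 3 - 6 = -3)
(D + H(2, 7))*Y = (1/31 - 1*7)*(-3) = (1/31 - 7)*(-3) = -216/31*(-3) = 648/31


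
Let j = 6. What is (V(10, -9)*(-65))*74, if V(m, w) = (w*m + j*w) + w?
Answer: 735930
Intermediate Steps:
V(m, w) = 7*w + m*w (V(m, w) = (w*m + 6*w) + w = (m*w + 6*w) + w = (6*w + m*w) + w = 7*w + m*w)
(V(10, -9)*(-65))*74 = (-9*(7 + 10)*(-65))*74 = (-9*17*(-65))*74 = -153*(-65)*74 = 9945*74 = 735930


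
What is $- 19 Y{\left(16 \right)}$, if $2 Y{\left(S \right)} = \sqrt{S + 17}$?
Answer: $- \frac{19 \sqrt{33}}{2} \approx -54.573$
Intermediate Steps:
$Y{\left(S \right)} = \frac{\sqrt{17 + S}}{2}$ ($Y{\left(S \right)} = \frac{\sqrt{S + 17}}{2} = \frac{\sqrt{17 + S}}{2}$)
$- 19 Y{\left(16 \right)} = - 19 \frac{\sqrt{17 + 16}}{2} = - 19 \frac{\sqrt{33}}{2} = - \frac{19 \sqrt{33}}{2}$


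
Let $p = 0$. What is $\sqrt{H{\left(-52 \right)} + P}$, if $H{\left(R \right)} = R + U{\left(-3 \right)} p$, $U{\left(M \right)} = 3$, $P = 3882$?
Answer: $\sqrt{3830} \approx 61.887$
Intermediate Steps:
$H{\left(R \right)} = R$ ($H{\left(R \right)} = R + 3 \cdot 0 = R + 0 = R$)
$\sqrt{H{\left(-52 \right)} + P} = \sqrt{-52 + 3882} = \sqrt{3830}$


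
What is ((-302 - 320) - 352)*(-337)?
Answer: 328238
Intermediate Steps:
((-302 - 320) - 352)*(-337) = (-622 - 352)*(-337) = -974*(-337) = 328238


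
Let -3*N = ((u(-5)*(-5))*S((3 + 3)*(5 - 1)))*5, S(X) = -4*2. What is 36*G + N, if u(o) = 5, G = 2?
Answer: -784/3 ≈ -261.33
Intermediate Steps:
S(X) = -8
N = -1000/3 (N = -(5*(-5))*(-8)*5/3 = -(-25*(-8))*5/3 = -200*5/3 = -⅓*1000 = -1000/3 ≈ -333.33)
36*G + N = 36*2 - 1000/3 = 72 - 1000/3 = -784/3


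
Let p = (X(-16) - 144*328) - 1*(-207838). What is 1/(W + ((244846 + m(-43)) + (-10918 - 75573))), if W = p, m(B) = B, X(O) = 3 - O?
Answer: 1/318937 ≈ 3.1354e-6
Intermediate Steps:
p = 160625 (p = ((3 - 1*(-16)) - 144*328) - 1*(-207838) = ((3 + 16) - 47232) + 207838 = (19 - 47232) + 207838 = -47213 + 207838 = 160625)
W = 160625
1/(W + ((244846 + m(-43)) + (-10918 - 75573))) = 1/(160625 + ((244846 - 43) + (-10918 - 75573))) = 1/(160625 + (244803 - 86491)) = 1/(160625 + 158312) = 1/318937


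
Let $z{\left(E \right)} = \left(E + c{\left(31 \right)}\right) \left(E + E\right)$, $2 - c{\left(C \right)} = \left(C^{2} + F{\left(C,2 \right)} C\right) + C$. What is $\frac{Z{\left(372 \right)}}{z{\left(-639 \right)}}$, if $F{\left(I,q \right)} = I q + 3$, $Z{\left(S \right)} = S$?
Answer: $\frac{31}{388086} \approx 7.9879 \cdot 10^{-5}$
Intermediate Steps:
$F{\left(I,q \right)} = 3 + I q$
$c{\left(C \right)} = 2 - C - C^{2} - C \left(3 + 2 C\right)$ ($c{\left(C \right)} = 2 - \left(\left(C^{2} + \left(3 + C 2\right) C\right) + C\right) = 2 - \left(\left(C^{2} + \left(3 + 2 C\right) C\right) + C\right) = 2 - \left(\left(C^{2} + C \left(3 + 2 C\right)\right) + C\right) = 2 - \left(C + C^{2} + C \left(3 + 2 C\right)\right) = 2 - C - C^{2} - C \left(3 + 2 C\right)$)
$z{\left(E \right)} = 2 E \left(-3005 + E\right)$ ($z{\left(E \right)} = \left(E - \left(122 + 2883\right)\right) \left(E + E\right) = \left(E - 3005\right) 2 E = \left(-3005 + E\right) 2 E = 2 E \left(-3005 + E\right)$)
$\frac{Z{\left(372 \right)}}{z{\left(-639 \right)}} = \frac{372}{2 \left(-639\right) \left(-3005 - 639\right)} = \frac{372}{2 \left(-639\right) \left(-3644\right)} = \frac{372}{4657032} = 372 \cdot \frac{1}{4657032} = \frac{31}{388086}$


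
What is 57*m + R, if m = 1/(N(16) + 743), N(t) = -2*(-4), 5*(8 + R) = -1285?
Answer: -198958/751 ≈ -264.92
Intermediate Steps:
R = -265 (R = -8 + (⅕)*(-1285) = -8 - 257 = -265)
N(t) = 8
m = 1/751 (m = 1/(8 + 743) = 1/751 ≈ 0.0013316)
57*m + R = 57*(1/751) - 265 = 57/751 - 265 = -198958/751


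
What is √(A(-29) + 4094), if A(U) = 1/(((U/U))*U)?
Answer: 5*√137721/29 ≈ 63.984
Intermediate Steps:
A(U) = 1/U (A(U) = 1/(1*U) = 1/U)
√(A(-29) + 4094) = √(1/(-29) + 4094) = √(-1/29 + 4094) = √(118725/29) = 5*√137721/29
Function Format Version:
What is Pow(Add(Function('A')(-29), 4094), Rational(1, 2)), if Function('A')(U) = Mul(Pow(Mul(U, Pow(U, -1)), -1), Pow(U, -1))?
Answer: Mul(Rational(5, 29), Pow(137721, Rational(1, 2))) ≈ 63.984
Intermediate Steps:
Function('A')(U) = Pow(U, -1) (Function('A')(U) = Mul(Pow(1, -1), Pow(U, -1)) = Mul(1, Pow(U, -1)) = Pow(U, -1))
Pow(Add(Function('A')(-29), 4094), Rational(1, 2)) = Pow(Add(Pow(-29, -1), 4094), Rational(1, 2)) = Pow(Add(Rational(-1, 29), 4094), Rational(1, 2)) = Pow(Rational(118725, 29), Rational(1, 2)) = Mul(Rational(5, 29), Pow(137721, Rational(1, 2)))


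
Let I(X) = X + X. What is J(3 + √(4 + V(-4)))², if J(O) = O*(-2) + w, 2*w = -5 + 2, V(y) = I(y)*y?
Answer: 1521/4 ≈ 380.25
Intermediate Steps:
I(X) = 2*X
V(y) = 2*y² (V(y) = (2*y)*y = 2*y²)
w = -3/2 (w = (-5 + 2)/2 = (½)*(-3) = -3/2 ≈ -1.5000)
J(O) = -3/2 - 2*O (J(O) = O*(-2) - 3/2 = -2*O - 3/2 = -3/2 - 2*O)
J(3 + √(4 + V(-4)))² = (-3/2 - 2*(3 + √(4 + 2*(-4)²)))² = (-3/2 - 2*(3 + √(4 + 2*16)))² = (-3/2 - 2*(3 + √(4 + 32)))² = (-3/2 - 2*(3 + √36))² = (-3/2 - 2*(3 + 6))² = (-3/2 - 2*9)² = (-3/2 - 18)² = (-39/2)² = 1521/4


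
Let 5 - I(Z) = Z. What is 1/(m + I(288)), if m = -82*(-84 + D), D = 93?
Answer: -1/1021 ≈ -0.00097943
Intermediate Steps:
I(Z) = 5 - Z
m = -738 (m = -82*(-84 + 93) = -82*9 = -738)
1/(m + I(288)) = 1/(-738 + (5 - 1*288)) = 1/(-738 + (5 - 288)) = 1/(-738 - 283) = 1/(-1021) = -1/1021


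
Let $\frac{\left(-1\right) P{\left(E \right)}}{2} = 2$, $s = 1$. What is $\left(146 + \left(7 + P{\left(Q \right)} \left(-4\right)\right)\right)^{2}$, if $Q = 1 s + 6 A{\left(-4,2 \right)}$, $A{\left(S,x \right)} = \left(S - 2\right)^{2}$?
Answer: $28561$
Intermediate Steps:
$A{\left(S,x \right)} = \left(-2 + S\right)^{2}$
$Q = 217$ ($Q = 1 \cdot 1 + 6 \left(-2 - 4\right)^{2} = 1 + 6 \left(-6\right)^{2} = 1 + 6 \cdot 36 = 1 + 216 = 217$)
$P{\left(E \right)} = -4$ ($P{\left(E \right)} = \left(-2\right) 2 = -4$)
$\left(146 + \left(7 + P{\left(Q \right)} \left(-4\right)\right)\right)^{2} = \left(146 + \left(7 - -16\right)\right)^{2} = \left(146 + \left(7 + 16\right)\right)^{2} = \left(146 + 23\right)^{2} = 169^{2} = 28561$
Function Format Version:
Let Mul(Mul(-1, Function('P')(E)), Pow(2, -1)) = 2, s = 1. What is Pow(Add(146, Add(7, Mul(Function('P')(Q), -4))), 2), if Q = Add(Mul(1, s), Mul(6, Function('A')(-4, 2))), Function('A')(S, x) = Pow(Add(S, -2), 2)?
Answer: 28561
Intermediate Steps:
Function('A')(S, x) = Pow(Add(-2, S), 2)
Q = 217 (Q = Add(Mul(1, 1), Mul(6, Pow(Add(-2, -4), 2))) = Add(1, Mul(6, Pow(-6, 2))) = Add(1, Mul(6, 36)) = Add(1, 216) = 217)
Function('P')(E) = -4 (Function('P')(E) = Mul(-2, 2) = -4)
Pow(Add(146, Add(7, Mul(Function('P')(Q), -4))), 2) = Pow(Add(146, Add(7, Mul(-4, -4))), 2) = Pow(Add(146, Add(7, 16)), 2) = Pow(Add(146, 23), 2) = Pow(169, 2) = 28561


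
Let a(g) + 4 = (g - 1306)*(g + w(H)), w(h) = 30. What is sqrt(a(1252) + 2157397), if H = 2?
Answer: sqrt(2088165) ≈ 1445.0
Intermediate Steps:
a(g) = -4 + (-1306 + g)*(30 + g) (a(g) = -4 + (g - 1306)*(g + 30) = -4 + (-1306 + g)*(30 + g))
sqrt(a(1252) + 2157397) = sqrt((-39184 + 1252**2 - 1276*1252) + 2157397) = sqrt((-39184 + 1567504 - 1597552) + 2157397) = sqrt(-69232 + 2157397) = sqrt(2088165)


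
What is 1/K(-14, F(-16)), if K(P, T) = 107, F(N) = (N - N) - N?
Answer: 1/107 ≈ 0.0093458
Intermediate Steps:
F(N) = -N (F(N) = 0 - N = -N)
1/K(-14, F(-16)) = 1/107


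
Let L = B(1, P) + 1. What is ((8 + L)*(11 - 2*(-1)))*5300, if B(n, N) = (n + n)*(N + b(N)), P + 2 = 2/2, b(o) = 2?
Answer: 757900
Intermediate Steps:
P = -1 (P = -2 + 2/2 = -2 + 2*(½) = -2 + 1 = -1)
B(n, N) = 2*n*(2 + N) (B(n, N) = (n + n)*(N + 2) = (2*n)*(2 + N) = 2*n*(2 + N))
L = 3 (L = 2*1*(2 - 1) + 1 = 2*1*1 + 1 = 2 + 1 = 3)
((8 + L)*(11 - 2*(-1)))*5300 = ((8 + 3)*(11 - 2*(-1)))*5300 = (11*(11 + 2))*5300 = (11*13)*5300 = 143*5300 = 757900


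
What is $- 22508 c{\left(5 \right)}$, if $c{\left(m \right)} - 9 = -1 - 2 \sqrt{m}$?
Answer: $-180064 + 45016 \sqrt{5} \approx -79405.0$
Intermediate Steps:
$c{\left(m \right)} = 8 - 2 \sqrt{m}$ ($c{\left(m \right)} = 9 - \left(1 + 2 \sqrt{m}\right) = 8 - 2 \sqrt{m}$)
$- 22508 c{\left(5 \right)} = - 22508 \left(8 - 2 \sqrt{5}\right) = -180064 + 45016 \sqrt{5}$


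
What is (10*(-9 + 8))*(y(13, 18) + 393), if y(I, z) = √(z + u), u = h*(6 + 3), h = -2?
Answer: -3930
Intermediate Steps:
u = -18 (u = -2*(6 + 3) = -2*9 = -18)
y(I, z) = √(-18 + z) (y(I, z) = √(z - 18) = √(-18 + z))
(10*(-9 + 8))*(y(13, 18) + 393) = (10*(-9 + 8))*(√(-18 + 18) + 393) = (10*(-1))*(√0 + 393) = -10*(0 + 393) = -10*393 = -3930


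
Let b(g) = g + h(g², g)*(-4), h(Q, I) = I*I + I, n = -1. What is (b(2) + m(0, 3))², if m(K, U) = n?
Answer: 529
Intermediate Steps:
h(Q, I) = I + I² (h(Q, I) = I² + I = I + I²)
b(g) = g - 4*g*(1 + g) (b(g) = g + (g*(1 + g))*(-4) = g - 4*g*(1 + g))
m(K, U) = -1
(b(2) + m(0, 3))² = (2*(-3 - 4*2) - 1)² = (2*(-3 - 8) - 1)² = (2*(-11) - 1)² = (-22 - 1)² = (-23)² = 529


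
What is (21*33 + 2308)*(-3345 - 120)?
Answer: -10398465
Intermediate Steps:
(21*33 + 2308)*(-3345 - 120) = (693 + 2308)*(-3465) = 3001*(-3465) = -10398465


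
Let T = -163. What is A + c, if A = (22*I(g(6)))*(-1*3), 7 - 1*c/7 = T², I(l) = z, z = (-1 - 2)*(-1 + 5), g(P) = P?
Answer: -185142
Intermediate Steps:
z = -12 (z = -3*4 = -12)
I(l) = -12
c = -185934 (c = 49 - 7*(-163)² = 49 - 7*26569 = 49 - 185983 = -185934)
A = 792 (A = (22*(-12))*(-1*3) = -264*(-3) = 792)
A + c = 792 - 185934 = -185142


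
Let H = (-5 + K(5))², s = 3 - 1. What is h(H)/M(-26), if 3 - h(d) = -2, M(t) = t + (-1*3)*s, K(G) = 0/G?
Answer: -5/32 ≈ -0.15625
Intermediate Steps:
s = 2
K(G) = 0
H = 25 (H = (-5 + 0)² = (-5)² = 25)
M(t) = -6 + t (M(t) = t - 1*3*2 = t - 3*2 = t - 6 = -6 + t)
h(d) = 5 (h(d) = 3 - 1*(-2) = 3 + 2 = 5)
h(H)/M(-26) = 5/(-6 - 26) = 5/(-32) = 5*(-1/32) = -5/32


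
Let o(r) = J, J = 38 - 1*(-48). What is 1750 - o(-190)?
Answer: 1664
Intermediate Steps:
J = 86 (J = 38 + 48 = 86)
o(r) = 86
1750 - o(-190) = 1750 - 1*86 = 1750 - 86 = 1664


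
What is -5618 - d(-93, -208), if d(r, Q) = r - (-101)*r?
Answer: 3868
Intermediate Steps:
d(r, Q) = 102*r (d(r, Q) = r + 101*r = 102*r)
-5618 - d(-93, -208) = -5618 - 102*(-93) = -5618 - 1*(-9486) = -5618 + 9486 = 3868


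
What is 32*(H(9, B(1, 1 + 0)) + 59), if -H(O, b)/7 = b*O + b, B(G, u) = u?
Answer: -352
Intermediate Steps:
H(O, b) = -7*b - 7*O*b (H(O, b) = -7*(b*O + b) = -7*(O*b + b) = -7*(b + O*b) = -7*b - 7*O*b)
32*(H(9, B(1, 1 + 0)) + 59) = 32*(-7*(1 + 0)*(1 + 9) + 59) = 32*(-7*1*10 + 59) = 32*(-70 + 59) = 32*(-11) = -352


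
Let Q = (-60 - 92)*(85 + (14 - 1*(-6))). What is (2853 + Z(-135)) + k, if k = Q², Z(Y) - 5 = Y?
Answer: 254724323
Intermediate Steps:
Z(Y) = 5 + Y
Q = -15960 (Q = -152*(85 + (14 + 6)) = -152*(85 + 20) = -152*105 = -15960)
k = 254721600 (k = (-15960)² = 254721600)
(2853 + Z(-135)) + k = (2853 + (5 - 135)) + 254721600 = (2853 - 130) + 254721600 = 2723 + 254721600 = 254724323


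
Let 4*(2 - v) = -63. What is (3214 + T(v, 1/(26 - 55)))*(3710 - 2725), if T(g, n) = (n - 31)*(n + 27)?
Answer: 1969186390/841 ≈ 2.3415e+6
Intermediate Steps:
v = 71/4 (v = 2 - ¼*(-63) = 2 + 63/4 = 71/4 ≈ 17.750)
T(g, n) = (-31 + n)*(27 + n)
(3214 + T(v, 1/(26 - 55)))*(3710 - 2725) = (3214 + (-837 + (1/(26 - 55))² - 4/(26 - 55)))*(3710 - 2725) = (3214 + (-837 + (1/(-29))² - 4/(-29)))*985 = (3214 + (-837 + (-1/29)² - 4*(-1/29)))*985 = (3214 + (-837 + 1/841 + 4/29))*985 = (3214 - 703800/841)*985 = (1999174/841)*985 = 1969186390/841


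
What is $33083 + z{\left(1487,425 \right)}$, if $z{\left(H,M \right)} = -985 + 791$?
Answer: $32889$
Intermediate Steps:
$z{\left(H,M \right)} = -194$
$33083 + z{\left(1487,425 \right)} = 33083 - 194 = 32889$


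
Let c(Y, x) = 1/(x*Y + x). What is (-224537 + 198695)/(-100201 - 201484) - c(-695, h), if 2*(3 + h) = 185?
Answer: 1605425831/18738560405 ≈ 0.085675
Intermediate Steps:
h = 179/2 (h = -3 + (½)*185 = -3 + 185/2 = 179/2 ≈ 89.500)
c(Y, x) = 1/(x + Y*x) (c(Y, x) = 1/(Y*x + x) = 1/(x + Y*x))
(-224537 + 198695)/(-100201 - 201484) - c(-695, h) = (-224537 + 198695)/(-100201 - 201484) - 1/(179/2*(1 - 695)) = -25842/(-301685) - 2/(179*(-694)) = -25842*(-1/301685) - 2*(-1)/(179*694) = 25842/301685 - 1*(-1/62113) = 25842/301685 + 1/62113 = 1605425831/18738560405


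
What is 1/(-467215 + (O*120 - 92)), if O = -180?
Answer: -1/488907 ≈ -2.0454e-6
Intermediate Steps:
1/(-467215 + (O*120 - 92)) = 1/(-467215 + (-180*120 - 92)) = 1/(-467215 + (-21600 - 92)) = 1/(-467215 - 21692) = 1/(-488907) = -1/488907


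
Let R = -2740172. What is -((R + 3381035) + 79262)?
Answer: -720125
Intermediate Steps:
-((R + 3381035) + 79262) = -((-2740172 + 3381035) + 79262) = -(640863 + 79262) = -1*720125 = -720125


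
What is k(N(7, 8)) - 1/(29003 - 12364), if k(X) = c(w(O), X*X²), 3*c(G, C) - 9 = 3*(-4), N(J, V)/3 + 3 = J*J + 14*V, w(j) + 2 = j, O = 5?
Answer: -16640/16639 ≈ -1.0001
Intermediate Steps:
w(j) = -2 + j
N(J, V) = -9 + 3*J² + 42*V (N(J, V) = -9 + 3*(J*J + 14*V) = -9 + 3*(J² + 14*V) = -9 + (3*J² + 42*V) = -9 + 3*J² + 42*V)
c(G, C) = -1 (c(G, C) = 3 + (3*(-4))/3 = 3 + (⅓)*(-12) = 3 - 4 = -1)
k(X) = -1
k(N(7, 8)) - 1/(29003 - 12364) = -1 - 1/(29003 - 12364) = -1 - 1/16639 = -16640/16639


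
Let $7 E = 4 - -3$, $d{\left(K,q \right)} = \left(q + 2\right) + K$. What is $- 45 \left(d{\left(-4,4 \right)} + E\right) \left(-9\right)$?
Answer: $1215$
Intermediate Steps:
$d{\left(K,q \right)} = 2 + K + q$ ($d{\left(K,q \right)} = \left(2 + q\right) + K = 2 + K + q$)
$E = 1$ ($E = \frac{4 - -3}{7} = \frac{4 + 3}{7} = \frac{1}{7} \cdot 7 = 1$)
$- 45 \left(d{\left(-4,4 \right)} + E\right) \left(-9\right) = - 45 \left(\left(2 - 4 + 4\right) + 1\right) \left(-9\right) = - 45 \left(2 + 1\right) \left(-9\right) = \left(-45\right) 3 \left(-9\right) = \left(-135\right) \left(-9\right) = 1215$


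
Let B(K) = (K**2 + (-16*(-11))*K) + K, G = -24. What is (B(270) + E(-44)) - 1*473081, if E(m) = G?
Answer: -352415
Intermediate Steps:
E(m) = -24
B(K) = K**2 + 177*K (B(K) = (K**2 + 176*K) + K = K**2 + 177*K)
(B(270) + E(-44)) - 1*473081 = (270*(177 + 270) - 24) - 1*473081 = (270*447 - 24) - 473081 = (120690 - 24) - 473081 = 120666 - 473081 = -352415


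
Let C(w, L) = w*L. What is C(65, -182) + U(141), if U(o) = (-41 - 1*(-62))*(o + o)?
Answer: -5908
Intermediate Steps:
C(w, L) = L*w
U(o) = 42*o (U(o) = (-41 + 62)*(2*o) = 21*(2*o) = 42*o)
C(65, -182) + U(141) = -182*65 + 42*141 = -11830 + 5922 = -5908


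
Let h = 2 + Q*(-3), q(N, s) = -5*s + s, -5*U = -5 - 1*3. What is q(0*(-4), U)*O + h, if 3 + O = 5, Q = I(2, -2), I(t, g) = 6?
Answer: -144/5 ≈ -28.800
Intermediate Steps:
Q = 6
O = 2 (O = -3 + 5 = 2)
U = 8/5 (U = -(-5 - 1*3)/5 = -(-5 - 3)/5 = -⅕*(-8) = 8/5 ≈ 1.6000)
q(N, s) = -4*s
h = -16 (h = 2 + 6*(-3) = 2 - 18 = -16)
q(0*(-4), U)*O + h = -4*8/5*2 - 16 = -32/5*2 - 16 = -64/5 - 16 = -144/5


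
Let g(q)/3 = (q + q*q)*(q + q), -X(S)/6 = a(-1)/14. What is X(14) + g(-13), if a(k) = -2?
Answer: -85170/7 ≈ -12167.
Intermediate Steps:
X(S) = 6/7 (X(S) = -(-12)/14 = -6*(-⅐) = 6/7)
g(q) = 6*q*(q + q²) (g(q) = 3*((q + q*q)*(q + q)) = 3*((q + q²)*(2*q)) = 3*(2*q*(q + q²)) = 6*q*(q + q²))
X(14) + g(-13) = 6/7 + 6*(-13)²*(1 - 13) = 6/7 + 6*169*(-12) = 6/7 - 12168 = -85170/7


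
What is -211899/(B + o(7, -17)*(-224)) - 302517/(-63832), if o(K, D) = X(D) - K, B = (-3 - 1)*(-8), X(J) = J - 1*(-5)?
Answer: -1528593009/34213952 ≈ -44.677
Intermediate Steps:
X(J) = 5 + J (X(J) = J + 5 = 5 + J)
B = 32 (B = -4*(-8) = 32)
o(K, D) = 5 + D - K (o(K, D) = (5 + D) - K = 5 + D - K)
-211899/(B + o(7, -17)*(-224)) - 302517/(-63832) = -211899/(32 + (5 - 17 - 1*7)*(-224)) - 302517/(-63832) = -211899/(32 + (5 - 17 - 7)*(-224)) - 302517*(-1/63832) = -211899/(32 - 19*(-224)) + 302517/63832 = -211899/(32 + 4256) + 302517/63832 = -211899/4288 + 302517/63832 = -1528593009/34213952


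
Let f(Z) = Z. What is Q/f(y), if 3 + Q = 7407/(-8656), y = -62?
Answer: 33375/536672 ≈ 0.062189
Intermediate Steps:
Q = -33375/8656 (Q = -3 + 7407/(-8656) = -3 + 7407*(-1/8656) = -3 - 7407/8656 = -33375/8656 ≈ -3.8557)
Q/f(y) = -33375/8656/(-62) = -33375/8656*(-1/62) = 33375/536672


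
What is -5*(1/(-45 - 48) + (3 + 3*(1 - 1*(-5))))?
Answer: -9760/93 ≈ -104.95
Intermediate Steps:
-5*(1/(-45 - 48) + (3 + 3*(1 - 1*(-5)))) = -5*(1/(-93) + (3 + 3*(1 + 5))) = -5*(-1/93 + (3 + 3*6)) = -5*(-1/93 + (3 + 18)) = -5*(-1/93 + 21) = -5*1952/93 = -9760/93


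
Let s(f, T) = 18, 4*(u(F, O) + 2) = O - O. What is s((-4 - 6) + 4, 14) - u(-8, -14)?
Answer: 20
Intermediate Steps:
u(F, O) = -2 (u(F, O) = -2 + (O - O)/4 = -2 + (1/4)*0 = -2 + 0 = -2)
s((-4 - 6) + 4, 14) - u(-8, -14) = 18 - 1*(-2) = 18 + 2 = 20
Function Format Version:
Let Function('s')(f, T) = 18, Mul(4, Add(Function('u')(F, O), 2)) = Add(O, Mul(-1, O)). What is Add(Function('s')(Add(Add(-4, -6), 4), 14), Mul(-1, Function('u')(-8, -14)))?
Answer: 20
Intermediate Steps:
Function('u')(F, O) = -2 (Function('u')(F, O) = Add(-2, Mul(Rational(1, 4), Add(O, Mul(-1, O)))) = Add(-2, Mul(Rational(1, 4), 0)) = Add(-2, 0) = -2)
Add(Function('s')(Add(Add(-4, -6), 4), 14), Mul(-1, Function('u')(-8, -14))) = Add(18, Mul(-1, -2)) = Add(18, 2) = 20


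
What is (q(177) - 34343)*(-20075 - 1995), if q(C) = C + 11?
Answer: 753800850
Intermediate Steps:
q(C) = 11 + C
(q(177) - 34343)*(-20075 - 1995) = ((11 + 177) - 34343)*(-20075 - 1995) = (188 - 34343)*(-22070) = -34155*(-22070) = 753800850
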